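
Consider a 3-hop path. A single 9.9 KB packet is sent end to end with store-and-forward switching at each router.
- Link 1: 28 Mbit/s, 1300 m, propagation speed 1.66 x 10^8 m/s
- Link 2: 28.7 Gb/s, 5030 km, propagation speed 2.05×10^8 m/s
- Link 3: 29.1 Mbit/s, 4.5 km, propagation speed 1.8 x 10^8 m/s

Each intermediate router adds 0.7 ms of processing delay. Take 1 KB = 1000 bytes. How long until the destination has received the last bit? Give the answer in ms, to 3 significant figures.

31.5 ms

L = 79200 bits.
Transmission delays (L/R per hop): 2.82857, 0.00275958, 2.72165 ms; sum = 5.55298 ms.
Propagation delays (d/s per hop): 0.00783133, 24.5366, 0.025 ms; sum = 24.5694 ms.
Processing at 2 router(s): 2 × 0.7 ms = 1.4 ms.
End-to-end = 31.5 ms.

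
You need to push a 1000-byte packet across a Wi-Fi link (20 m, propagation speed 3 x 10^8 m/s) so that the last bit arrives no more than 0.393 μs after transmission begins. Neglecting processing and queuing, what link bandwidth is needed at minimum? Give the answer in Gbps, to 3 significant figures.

L = 8000 bits.
Propagation delay = 20 / 300000000 = 0.0666667 μs.
Transmission budget = 0.393 − 0.0666667 = 0.326333 μs.
R ≥ L / t_tx = 8000 bits / 3.26333e-07 s = 24.5 Gbps.

24.5 Gbps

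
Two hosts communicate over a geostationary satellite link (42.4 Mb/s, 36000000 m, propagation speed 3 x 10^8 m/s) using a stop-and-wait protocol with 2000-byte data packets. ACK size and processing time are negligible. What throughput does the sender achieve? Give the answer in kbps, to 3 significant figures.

t_tx = L/R = 16000/42400000 = 0.000377358 s.
t_prop = 36000000/300000000 = 0.12 s; RTT = 0.24 s.
Cycle = t_tx + RTT = 0.240377 s.
Throughput = L / cycle = 16000 / 0.240377 = 66.6 kbps.

66.6 kbps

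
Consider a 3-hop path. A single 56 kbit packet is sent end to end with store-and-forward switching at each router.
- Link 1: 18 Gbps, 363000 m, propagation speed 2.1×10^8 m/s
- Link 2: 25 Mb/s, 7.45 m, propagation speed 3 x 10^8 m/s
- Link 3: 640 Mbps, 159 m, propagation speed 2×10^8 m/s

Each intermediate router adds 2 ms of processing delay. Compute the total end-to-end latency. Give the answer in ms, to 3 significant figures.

8.06 ms

L = 56000 bits.
Transmission delays (L/R per hop): 0.00311111, 2.24, 0.0875 ms; sum = 2.33061 ms.
Propagation delays (d/s per hop): 1.72857, 2.48333e-05, 0.000795 ms; sum = 1.72939 ms.
Processing at 2 router(s): 2 × 2 ms = 4 ms.
End-to-end = 8.06 ms.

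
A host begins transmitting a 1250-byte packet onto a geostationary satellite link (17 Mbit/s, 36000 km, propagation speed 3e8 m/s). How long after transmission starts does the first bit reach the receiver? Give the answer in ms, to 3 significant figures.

First bit experiences only propagation delay: d/s = 36000000/300000000 = 120 ms.

120 ms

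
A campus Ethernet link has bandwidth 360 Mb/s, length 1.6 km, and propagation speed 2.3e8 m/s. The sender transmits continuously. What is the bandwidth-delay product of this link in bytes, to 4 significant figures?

Propagation delay = 1600 / 2.3e+08 = 6.95652e-06 s.
BDP = R × t_prop = 360000000 × 6.95652e-06 = 2504.35 bits.
In bytes: 2504.35/8 = 313.0 bytes.

313.0 bytes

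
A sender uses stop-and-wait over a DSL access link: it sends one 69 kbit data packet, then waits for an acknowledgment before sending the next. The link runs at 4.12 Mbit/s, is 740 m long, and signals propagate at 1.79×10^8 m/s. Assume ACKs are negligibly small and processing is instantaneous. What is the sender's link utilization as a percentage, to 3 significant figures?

t_tx = L/R = 69000/4120000 = 0.0167476 s.
t_prop = 740/179000000 = 4.13408e-06 s; RTT = 8.26816e-06 s.
Cycle = t_tx + RTT = 0.0167558 s.
Utilization = t_tx / cycle = 0.0167476/0.0167558 = 100 %.

100 %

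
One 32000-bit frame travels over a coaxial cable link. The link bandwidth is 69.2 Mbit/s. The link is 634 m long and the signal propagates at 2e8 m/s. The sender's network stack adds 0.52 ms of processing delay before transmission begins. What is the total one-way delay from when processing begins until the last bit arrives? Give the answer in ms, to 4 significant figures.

Transmission delay = L/R = 32000 / 69200000 = 0.462428 ms.
Propagation delay = d/s = 634 m / 200000000 m/s = 0.00317 ms.
Plus processing delay 0.52 ms = 0.52 ms.
Total = 0.9856 ms.

0.9856 ms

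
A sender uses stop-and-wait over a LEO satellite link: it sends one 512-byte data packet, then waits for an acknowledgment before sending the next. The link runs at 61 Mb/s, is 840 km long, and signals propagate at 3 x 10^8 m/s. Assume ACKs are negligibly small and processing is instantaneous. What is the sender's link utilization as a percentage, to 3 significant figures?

t_tx = L/R = 4096/61000000 = 6.71475e-05 s.
t_prop = 840000/300000000 = 0.0028 s; RTT = 0.0056 s.
Cycle = t_tx + RTT = 0.00566715 s.
Utilization = t_tx / cycle = 6.71475e-05/0.00566715 = 1.18 %.

1.18 %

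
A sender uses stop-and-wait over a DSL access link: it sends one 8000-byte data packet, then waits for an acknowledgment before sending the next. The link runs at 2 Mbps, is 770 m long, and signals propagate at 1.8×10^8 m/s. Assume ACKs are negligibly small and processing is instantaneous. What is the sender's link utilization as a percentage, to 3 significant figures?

t_tx = L/R = 64000/2000000 = 0.032 s.
t_prop = 770/180000000 = 4.27778e-06 s; RTT = 8.55556e-06 s.
Cycle = t_tx + RTT = 0.0320086 s.
Utilization = t_tx / cycle = 0.032/0.0320086 = 100 %.

100 %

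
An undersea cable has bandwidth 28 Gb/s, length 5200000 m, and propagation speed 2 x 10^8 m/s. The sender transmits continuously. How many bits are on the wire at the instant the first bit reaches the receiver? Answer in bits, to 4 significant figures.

728000000 bits

Propagation delay = 5200000 / 200000000 = 0.026 s.
BDP = R × t_prop = 28000000000 × 0.026 = 728000000 bits.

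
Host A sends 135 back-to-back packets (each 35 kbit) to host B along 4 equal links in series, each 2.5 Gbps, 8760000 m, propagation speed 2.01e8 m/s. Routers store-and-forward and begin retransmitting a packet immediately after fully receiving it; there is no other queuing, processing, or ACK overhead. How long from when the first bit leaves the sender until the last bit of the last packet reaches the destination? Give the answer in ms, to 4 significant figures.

176.3 ms

Per-hop transmission t_tx = L/R = 35000/2500000000 = 0.014 ms.
Per-hop propagation t_prop = 8760000/2.01e+08 = 43.5821 ms.
Pipeline fill: first packet needs 4·t_tx to clear all hops; remaining 134 packets each add one t_tx.
Total = (4+135-1)·t_tx + 4·t_prop = 138·0.014 + 4·43.5821 = 176.3 ms.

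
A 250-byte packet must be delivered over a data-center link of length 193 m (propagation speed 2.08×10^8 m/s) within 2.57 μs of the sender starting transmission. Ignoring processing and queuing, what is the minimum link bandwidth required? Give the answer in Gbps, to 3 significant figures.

L = 2000 bits.
Propagation delay = 193 / 208000000 = 0.927885 μs.
Transmission budget = 2.57 − 0.927885 = 1.64212 μs.
R ≥ L / t_tx = 2000 bits / 1.64212e-06 s = 1.22 Gbps.

1.22 Gbps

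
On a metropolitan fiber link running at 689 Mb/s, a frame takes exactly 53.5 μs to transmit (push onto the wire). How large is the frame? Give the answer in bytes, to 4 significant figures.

4608 bytes

L = R × t_tx = 689000000 b/s × 5.35e-05 s = 36861.5 bits.
In bytes: 36861.5 / 8 = 4608 bytes.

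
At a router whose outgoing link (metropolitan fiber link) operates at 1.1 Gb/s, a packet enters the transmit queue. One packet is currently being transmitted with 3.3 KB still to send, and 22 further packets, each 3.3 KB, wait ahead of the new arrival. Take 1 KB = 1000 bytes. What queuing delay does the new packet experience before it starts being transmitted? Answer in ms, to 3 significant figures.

0.552 ms

Each queued packet: L/R = 26400/1100000000 = 0.024 ms.
22 queued → 0.528 ms.
Plus remaining 26400 bits of current packet: 0.024 ms.
Queuing delay = 0.552 ms.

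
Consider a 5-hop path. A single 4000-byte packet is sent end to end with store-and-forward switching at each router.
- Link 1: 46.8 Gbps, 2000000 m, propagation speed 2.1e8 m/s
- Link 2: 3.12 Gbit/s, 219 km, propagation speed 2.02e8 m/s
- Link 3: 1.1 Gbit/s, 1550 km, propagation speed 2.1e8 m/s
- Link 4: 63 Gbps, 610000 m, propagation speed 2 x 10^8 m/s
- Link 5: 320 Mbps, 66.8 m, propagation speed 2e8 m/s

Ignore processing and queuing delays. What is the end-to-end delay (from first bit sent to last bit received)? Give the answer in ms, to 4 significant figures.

21.18 ms

L = 4000 × 8 = 32000 bits.
Transmission delays (L/R per hop): 0.000683761, 0.0102564, 0.0290909, 0.000507937, 0.1 ms; sum = 0.140539 ms.
Propagation delays (d/s per hop): 9.52381, 1.08416, 7.38095, 3.05, 0.000334 ms; sum = 21.0393 ms.
End-to-end = 21.18 ms.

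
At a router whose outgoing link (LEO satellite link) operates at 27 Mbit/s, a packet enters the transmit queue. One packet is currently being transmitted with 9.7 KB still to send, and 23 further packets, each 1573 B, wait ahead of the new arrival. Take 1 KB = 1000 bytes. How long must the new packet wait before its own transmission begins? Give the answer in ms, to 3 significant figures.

13.6 ms

Each queued packet: L/R = 12584/27000000 = 0.466074 ms.
23 queued → 10.7197 ms.
Plus remaining 77600 bits of current packet: 2.87407 ms.
Queuing delay = 13.6 ms.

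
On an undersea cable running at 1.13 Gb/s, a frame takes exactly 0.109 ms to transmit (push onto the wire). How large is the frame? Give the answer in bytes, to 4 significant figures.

15400 bytes

L = R × t_tx = 1130000000 b/s × 0.000109 s = 123170 bits.
In bytes: 123170 / 8 = 15400 bytes.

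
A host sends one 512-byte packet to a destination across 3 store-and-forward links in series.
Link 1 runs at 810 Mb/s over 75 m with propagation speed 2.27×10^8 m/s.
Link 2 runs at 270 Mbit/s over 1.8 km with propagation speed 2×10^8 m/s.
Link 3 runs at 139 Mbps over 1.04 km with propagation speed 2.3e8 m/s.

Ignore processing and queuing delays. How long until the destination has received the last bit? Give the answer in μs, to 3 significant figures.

L = 512 × 8 = 4096 bits.
Transmission delays (L/R per hop): 5.05679, 15.1704, 29.4676 μs; sum = 49.6948 μs.
Propagation delays (d/s per hop): 0.330396, 9, 4.52174 μs; sum = 13.8521 μs.
End-to-end = 63.5 μs.

63.5 μs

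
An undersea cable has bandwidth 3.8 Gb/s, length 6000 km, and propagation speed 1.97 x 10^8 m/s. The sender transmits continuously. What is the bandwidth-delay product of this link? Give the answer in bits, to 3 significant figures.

Propagation delay = 6000000 / 197000000 = 0.0304569 s.
BDP = R × t_prop = 3800000000 × 0.0304569 = 115736000 bits.

116000000 bits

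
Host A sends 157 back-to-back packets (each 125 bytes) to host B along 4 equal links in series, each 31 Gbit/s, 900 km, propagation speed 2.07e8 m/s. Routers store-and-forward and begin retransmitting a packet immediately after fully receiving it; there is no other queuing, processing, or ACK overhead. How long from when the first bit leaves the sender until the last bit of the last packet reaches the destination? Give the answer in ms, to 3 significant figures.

Per-hop transmission t_tx = L/R = 1000/31000000000 = 3.22581e-05 ms.
Per-hop propagation t_prop = 900000/2.07e+08 = 4.34783 ms.
Pipeline fill: first packet needs 4·t_tx to clear all hops; remaining 156 packets each add one t_tx.
Total = (4+157-1)·t_tx + 4·t_prop = 160·3.22581e-05 + 4·4.34783 = 17.4 ms.

17.4 ms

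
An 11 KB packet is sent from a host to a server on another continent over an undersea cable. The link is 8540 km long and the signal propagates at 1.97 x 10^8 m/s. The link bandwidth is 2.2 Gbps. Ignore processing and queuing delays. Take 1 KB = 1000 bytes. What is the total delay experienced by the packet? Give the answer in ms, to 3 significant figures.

43.4 ms

L = 88000 bits.
Transmission delay = L/R = 88000 / 2200000000 = 0.04 ms.
Propagation delay = d/s = 8540000 m / 197000000 m/s = 43.3503 ms.
Total = 43.4 ms.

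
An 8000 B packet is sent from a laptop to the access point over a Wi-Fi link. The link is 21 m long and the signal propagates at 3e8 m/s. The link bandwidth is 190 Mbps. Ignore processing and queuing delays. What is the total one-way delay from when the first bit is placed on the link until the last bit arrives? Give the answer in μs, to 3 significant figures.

L = 8000 × 8 = 64000 bits.
Transmission delay = L/R = 64000 / 190000000 = 336.842 μs.
Propagation delay = d/s = 21 m / 300000000 m/s = 0.07 μs.
Total = 337 μs.

337 μs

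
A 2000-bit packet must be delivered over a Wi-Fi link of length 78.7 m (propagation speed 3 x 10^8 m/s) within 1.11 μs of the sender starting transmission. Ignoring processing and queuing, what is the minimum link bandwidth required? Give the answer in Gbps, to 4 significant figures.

Propagation delay = 78.7 / 300000000 = 0.262333 μs.
Transmission budget = 1.11 − 0.262333 = 0.847667 μs.
R ≥ L / t_tx = 2000 bits / 8.47667e-07 s = 2.359 Gbps.

2.359 Gbps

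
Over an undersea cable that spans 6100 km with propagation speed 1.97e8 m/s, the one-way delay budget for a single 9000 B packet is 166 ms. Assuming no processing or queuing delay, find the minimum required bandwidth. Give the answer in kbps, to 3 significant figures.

533 kbps

L = 72000 bits.
Propagation delay = 6100000 / 197000000 = 30.9645 ms.
Transmission budget = 166 − 30.9645 = 135.036 ms.
R ≥ L / t_tx = 72000 bits / 0.135036 s = 533 kbps.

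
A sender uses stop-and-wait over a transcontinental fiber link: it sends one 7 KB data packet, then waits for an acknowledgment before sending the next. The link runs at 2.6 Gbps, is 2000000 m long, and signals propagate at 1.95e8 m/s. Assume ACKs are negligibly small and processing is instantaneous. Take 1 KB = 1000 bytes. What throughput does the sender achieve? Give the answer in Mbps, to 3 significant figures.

t_tx = L/R = 56000/2600000000 = 2.15385e-05 s.
t_prop = 2000000/195000000 = 0.0102564 s; RTT = 0.0205128 s.
Cycle = t_tx + RTT = 0.0205344 s.
Throughput = L / cycle = 56000 / 0.0205344 = 2.73 Mbps.

2.73 Mbps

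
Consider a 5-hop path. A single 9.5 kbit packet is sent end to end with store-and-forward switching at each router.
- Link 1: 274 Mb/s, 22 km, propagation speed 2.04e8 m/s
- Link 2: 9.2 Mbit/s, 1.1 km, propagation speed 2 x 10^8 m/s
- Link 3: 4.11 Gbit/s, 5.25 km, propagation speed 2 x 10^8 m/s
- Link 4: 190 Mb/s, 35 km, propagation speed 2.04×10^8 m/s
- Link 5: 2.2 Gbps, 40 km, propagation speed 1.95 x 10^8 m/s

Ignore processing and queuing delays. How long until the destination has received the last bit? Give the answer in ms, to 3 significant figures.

1.64 ms

L = 9500 bits.
Transmission delays (L/R per hop): 0.0346715, 1.03261, 0.00231144, 0.05, 0.00431818 ms; sum = 1.12391 ms.
Propagation delays (d/s per hop): 0.107843, 0.0055, 0.02625, 0.171569, 0.205128 ms; sum = 0.51629 ms.
End-to-end = 1.64 ms.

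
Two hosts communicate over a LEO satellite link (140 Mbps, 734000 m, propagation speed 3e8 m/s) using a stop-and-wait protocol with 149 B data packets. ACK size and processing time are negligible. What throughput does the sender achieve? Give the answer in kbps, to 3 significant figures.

243 kbps

t_tx = L/R = 1192/140000000 = 8.51429e-06 s.
t_prop = 734000/300000000 = 0.00244667 s; RTT = 0.00489333 s.
Cycle = t_tx + RTT = 0.00490185 s.
Throughput = L / cycle = 1192 / 0.00490185 = 243 kbps.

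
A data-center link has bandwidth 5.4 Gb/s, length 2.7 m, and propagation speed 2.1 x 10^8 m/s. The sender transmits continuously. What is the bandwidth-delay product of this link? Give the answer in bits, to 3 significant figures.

69.4 bits

Propagation delay = 2.7 / 210000000 = 1.28571e-08 s.
BDP = R × t_prop = 5400000000 × 1.28571e-08 = 69.4286 bits.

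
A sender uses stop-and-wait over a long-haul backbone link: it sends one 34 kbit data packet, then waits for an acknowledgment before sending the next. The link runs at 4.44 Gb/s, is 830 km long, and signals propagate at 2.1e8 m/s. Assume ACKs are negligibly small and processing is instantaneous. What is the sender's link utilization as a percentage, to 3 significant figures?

0.0968 %

t_tx = L/R = 34000/4440000000 = 7.65766e-06 s.
t_prop = 830000/210000000 = 0.00395238 s; RTT = 0.00790476 s.
Cycle = t_tx + RTT = 0.00791242 s.
Utilization = t_tx / cycle = 7.65766e-06/0.00791242 = 0.0968 %.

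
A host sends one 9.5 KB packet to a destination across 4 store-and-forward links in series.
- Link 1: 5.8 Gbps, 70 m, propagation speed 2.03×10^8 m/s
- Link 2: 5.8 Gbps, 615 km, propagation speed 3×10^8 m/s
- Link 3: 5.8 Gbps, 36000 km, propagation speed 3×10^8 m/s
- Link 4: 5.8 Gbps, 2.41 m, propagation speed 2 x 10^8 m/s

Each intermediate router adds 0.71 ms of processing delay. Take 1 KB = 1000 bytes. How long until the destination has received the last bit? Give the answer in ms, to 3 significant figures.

L = 76000 bits.
Transmission delay per hop = L/R = 76000/5800000000 = 0.0131034 ms; 4 hops → 0.0524138 ms.
Propagation delays (d/s per hop): 0.000344828, 2.05, 120, 1.205e-05 ms; sum = 122.05 ms.
Processing at 3 router(s): 3 × 0.71 ms = 2.13 ms.
End-to-end = 124 ms.

124 ms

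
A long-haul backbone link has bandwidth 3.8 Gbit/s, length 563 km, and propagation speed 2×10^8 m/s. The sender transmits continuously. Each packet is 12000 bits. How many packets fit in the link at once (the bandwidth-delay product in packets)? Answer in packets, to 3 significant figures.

Propagation delay = 563000 / 200000000 = 0.002815 s.
BDP = R × t_prop = 3800000000 × 0.002815 = 10697000 bits.
In packets of 12000 bits: 891 packets.

891 packets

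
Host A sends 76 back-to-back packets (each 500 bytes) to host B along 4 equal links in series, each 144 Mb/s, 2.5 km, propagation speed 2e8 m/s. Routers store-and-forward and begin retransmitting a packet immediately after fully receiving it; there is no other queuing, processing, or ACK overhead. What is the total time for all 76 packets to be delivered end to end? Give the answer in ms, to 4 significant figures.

Per-hop transmission t_tx = L/R = 4000/144000000 = 0.0277778 ms.
Per-hop propagation t_prop = 2500/200000000 = 0.0125 ms.
Pipeline fill: first packet needs 4·t_tx to clear all hops; remaining 75 packets each add one t_tx.
Total = (4+76-1)·t_tx + 4·t_prop = 79·0.0277778 + 4·0.0125 = 2.244 ms.

2.244 ms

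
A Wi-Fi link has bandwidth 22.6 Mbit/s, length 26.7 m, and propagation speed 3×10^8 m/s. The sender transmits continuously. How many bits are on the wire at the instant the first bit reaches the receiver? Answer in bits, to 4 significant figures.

Propagation delay = 26.7 / 300000000 = 8.9e-08 s.
BDP = R × t_prop = 22600000 × 8.9e-08 = 2.0114 bits.

2.011 bits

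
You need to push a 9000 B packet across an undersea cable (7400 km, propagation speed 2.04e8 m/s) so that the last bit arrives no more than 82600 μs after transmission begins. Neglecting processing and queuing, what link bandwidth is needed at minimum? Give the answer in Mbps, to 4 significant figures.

L = 72000 bits.
Propagation delay = 7400000 / 204000000 = 36274.5 μs.
Transmission budget = 82600 − 36274.5 = 46325.5 μs.
R ≥ L / t_tx = 72000 bits / 0.0463255 s = 1.554 Mbps.

1.554 Mbps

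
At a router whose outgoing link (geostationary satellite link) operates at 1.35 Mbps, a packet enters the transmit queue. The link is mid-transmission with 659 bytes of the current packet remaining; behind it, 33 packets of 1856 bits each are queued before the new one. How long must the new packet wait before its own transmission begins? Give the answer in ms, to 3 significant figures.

Each queued packet: L/R = 1856/1350000 = 1.37481 ms.
33 queued → 45.3689 ms.
Plus remaining 5272 bits of current packet: 3.90519 ms.
Queuing delay = 49.3 ms.

49.3 ms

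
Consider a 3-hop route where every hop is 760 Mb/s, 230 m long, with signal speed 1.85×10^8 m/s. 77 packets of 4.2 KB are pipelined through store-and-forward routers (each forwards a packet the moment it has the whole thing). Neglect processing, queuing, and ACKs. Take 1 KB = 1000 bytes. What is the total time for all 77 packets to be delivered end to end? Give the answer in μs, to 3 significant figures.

Per-hop transmission t_tx = L/R = 33600/760000000 = 44.2105 μs.
Per-hop propagation t_prop = 230/185000000 = 1.24324 μs.
Pipeline fill: first packet needs 3·t_tx to clear all hops; remaining 76 packets each add one t_tx.
Total = (3+77-1)·t_tx + 3·t_prop = 79·44.2105 + 3·1.24324 = 3500 μs.

3500 μs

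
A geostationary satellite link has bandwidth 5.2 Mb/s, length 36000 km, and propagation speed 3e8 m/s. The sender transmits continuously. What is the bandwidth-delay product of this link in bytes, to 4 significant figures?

Propagation delay = 36000000 / 300000000 = 0.12 s.
BDP = R × t_prop = 5200000 × 0.12 = 624000 bits.
In bytes: 624000/8 = 78000 bytes.

78000 bytes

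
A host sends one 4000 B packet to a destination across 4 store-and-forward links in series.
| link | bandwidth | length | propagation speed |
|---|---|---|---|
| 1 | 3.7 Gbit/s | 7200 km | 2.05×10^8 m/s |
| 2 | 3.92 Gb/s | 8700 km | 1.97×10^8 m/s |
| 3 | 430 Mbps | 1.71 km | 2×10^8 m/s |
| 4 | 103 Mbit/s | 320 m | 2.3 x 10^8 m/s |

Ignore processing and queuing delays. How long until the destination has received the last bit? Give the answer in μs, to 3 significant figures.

L = 4000 × 8 = 32000 bits.
Transmission delays (L/R per hop): 8.64865, 8.16327, 74.4186, 310.68 μs; sum = 401.91 μs.
Propagation delays (d/s per hop): 35122, 44162.4, 8.55, 1.3913 μs; sum = 79294.3 μs.
End-to-end = 79700 μs.

79700 μs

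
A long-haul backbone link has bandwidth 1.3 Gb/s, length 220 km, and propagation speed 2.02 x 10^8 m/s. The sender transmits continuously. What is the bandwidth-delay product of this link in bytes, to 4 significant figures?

Propagation delay = 220000 / 202000000 = 0.00108911 s.
BDP = R × t_prop = 1300000000 × 0.00108911 = 1415840 bits.
In bytes: 1415840/8 = 177000 bytes.

177000 bytes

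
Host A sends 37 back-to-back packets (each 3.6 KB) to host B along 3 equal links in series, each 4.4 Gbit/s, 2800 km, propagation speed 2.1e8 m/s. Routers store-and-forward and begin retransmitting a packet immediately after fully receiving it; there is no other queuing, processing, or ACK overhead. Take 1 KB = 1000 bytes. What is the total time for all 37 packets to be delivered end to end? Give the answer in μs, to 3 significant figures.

Per-hop transmission t_tx = L/R = 28800/4400000000 = 6.54545 μs.
Per-hop propagation t_prop = 2800000/210000000 = 13333.3 μs.
Pipeline fill: first packet needs 3·t_tx to clear all hops; remaining 36 packets each add one t_tx.
Total = (3+37-1)·t_tx + 3·t_prop = 39·6.54545 + 3·13333.3 = 40300 μs.

40300 μs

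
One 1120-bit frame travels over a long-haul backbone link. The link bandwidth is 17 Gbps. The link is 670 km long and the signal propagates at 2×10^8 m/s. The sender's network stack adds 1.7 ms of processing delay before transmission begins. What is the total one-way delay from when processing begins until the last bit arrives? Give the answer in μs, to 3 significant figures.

Transmission delay = L/R = 1120 / 17000000000 = 0.0658824 μs.
Propagation delay = d/s = 670000 m / 200000000 m/s = 3350 μs.
Plus processing delay 1.7 ms = 1700 μs.
Total = 5050 μs.

5050 μs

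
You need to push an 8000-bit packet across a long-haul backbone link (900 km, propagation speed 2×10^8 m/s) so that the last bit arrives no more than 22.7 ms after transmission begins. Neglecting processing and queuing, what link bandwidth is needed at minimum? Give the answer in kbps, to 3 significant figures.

440 kbps

Propagation delay = 900000 / 200000000 = 4.5 ms.
Transmission budget = 22.7 − 4.5 = 18.2 ms.
R ≥ L / t_tx = 8000 bits / 0.0182 s = 440 kbps.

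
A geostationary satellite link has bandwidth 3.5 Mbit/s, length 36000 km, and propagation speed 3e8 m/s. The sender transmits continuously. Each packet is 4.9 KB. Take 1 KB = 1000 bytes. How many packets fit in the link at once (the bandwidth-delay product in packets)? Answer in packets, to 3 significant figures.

Propagation delay = 36000000 / 300000000 = 0.12 s.
BDP = R × t_prop = 3500000 × 0.12 = 420000 bits.
In packets of 39200 bits: 10.7 packets.

10.7 packets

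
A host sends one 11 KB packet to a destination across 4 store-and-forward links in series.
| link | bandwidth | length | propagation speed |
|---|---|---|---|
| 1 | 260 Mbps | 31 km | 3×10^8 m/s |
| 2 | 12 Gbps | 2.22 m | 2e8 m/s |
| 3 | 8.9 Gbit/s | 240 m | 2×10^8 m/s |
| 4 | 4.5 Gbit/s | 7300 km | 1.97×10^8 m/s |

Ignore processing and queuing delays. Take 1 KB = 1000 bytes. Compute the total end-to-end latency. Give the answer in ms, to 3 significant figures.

37.5 ms

L = 88000 bits.
Transmission delays (L/R per hop): 0.338462, 0.00733333, 0.00988764, 0.0195556 ms; sum = 0.375238 ms.
Propagation delays (d/s per hop): 0.103333, 1.11e-05, 0.0012, 37.0558 ms; sum = 37.1604 ms.
End-to-end = 37.5 ms.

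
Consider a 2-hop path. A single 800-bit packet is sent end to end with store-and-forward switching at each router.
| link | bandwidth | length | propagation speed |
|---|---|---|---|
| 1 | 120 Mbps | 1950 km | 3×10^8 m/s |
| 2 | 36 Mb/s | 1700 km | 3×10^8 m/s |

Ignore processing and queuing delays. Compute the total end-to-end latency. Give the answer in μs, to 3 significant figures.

12200 μs

Transmission delays (L/R per hop): 6.66667, 22.2222 μs; sum = 28.8889 μs.
Propagation delays (d/s per hop): 6500, 5666.67 μs; sum = 12166.7 μs.
End-to-end = 12200 μs.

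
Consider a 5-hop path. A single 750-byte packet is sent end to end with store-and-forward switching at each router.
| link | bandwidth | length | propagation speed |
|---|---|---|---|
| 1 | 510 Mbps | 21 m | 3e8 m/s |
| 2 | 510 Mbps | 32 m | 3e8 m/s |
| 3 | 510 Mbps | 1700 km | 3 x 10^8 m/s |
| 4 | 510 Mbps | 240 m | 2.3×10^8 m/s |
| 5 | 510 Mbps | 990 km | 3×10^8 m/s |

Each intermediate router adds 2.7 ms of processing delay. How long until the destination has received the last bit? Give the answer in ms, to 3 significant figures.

19.8 ms

L = 750 × 8 = 6000 bits.
Transmission delay per hop = L/R = 6000/510000000 = 0.0117647 ms; 5 hops → 0.0588235 ms.
Propagation delays (d/s per hop): 7e-05, 0.000106667, 5.66667, 0.00104348, 3.3 ms; sum = 8.96789 ms.
Processing at 4 router(s): 4 × 2.7 ms = 10.8 ms.
End-to-end = 19.8 ms.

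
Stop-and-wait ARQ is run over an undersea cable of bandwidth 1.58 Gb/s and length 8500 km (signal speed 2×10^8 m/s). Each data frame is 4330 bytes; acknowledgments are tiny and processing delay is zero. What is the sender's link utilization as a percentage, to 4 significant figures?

t_tx = L/R = 34640/1580000000 = 2.19241e-05 s.
t_prop = 8500000/200000000 = 0.0425 s; RTT = 0.085 s.
Cycle = t_tx + RTT = 0.0850219 s.
Utilization = t_tx / cycle = 2.19241e-05/0.0850219 = 0.02579 %.

0.02579 %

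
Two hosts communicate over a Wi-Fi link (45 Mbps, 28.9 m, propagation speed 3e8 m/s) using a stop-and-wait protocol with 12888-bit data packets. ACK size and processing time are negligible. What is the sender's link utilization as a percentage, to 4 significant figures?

99.93 %

t_tx = L/R = 12888/45000000 = 0.0002864 s.
t_prop = 28.9/300000000 = 9.63333e-08 s; RTT = 1.92667e-07 s.
Cycle = t_tx + RTT = 0.000286593 s.
Utilization = t_tx / cycle = 0.0002864/0.000286593 = 99.93 %.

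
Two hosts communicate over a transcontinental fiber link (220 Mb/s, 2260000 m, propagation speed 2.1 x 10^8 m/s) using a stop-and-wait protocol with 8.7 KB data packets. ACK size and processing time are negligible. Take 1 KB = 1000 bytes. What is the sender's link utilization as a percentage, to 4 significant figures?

t_tx = L/R = 69600/220000000 = 0.000316364 s.
t_prop = 2260000/210000000 = 0.0107619 s; RTT = 0.0215238 s.
Cycle = t_tx + RTT = 0.0218402 s.
Utilization = t_tx / cycle = 0.000316364/0.0218402 = 1.449 %.

1.449 %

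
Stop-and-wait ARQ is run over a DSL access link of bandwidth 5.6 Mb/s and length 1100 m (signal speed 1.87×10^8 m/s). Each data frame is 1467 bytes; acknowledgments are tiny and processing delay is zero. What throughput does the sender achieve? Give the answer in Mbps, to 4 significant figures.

5.569 Mbps

t_tx = L/R = 11736/5600000 = 0.00209571 s.
t_prop = 1100/187000000 = 5.88235e-06 s; RTT = 1.17647e-05 s.
Cycle = t_tx + RTT = 0.00210748 s.
Throughput = L / cycle = 11736 / 0.00210748 = 5.569 Mbps.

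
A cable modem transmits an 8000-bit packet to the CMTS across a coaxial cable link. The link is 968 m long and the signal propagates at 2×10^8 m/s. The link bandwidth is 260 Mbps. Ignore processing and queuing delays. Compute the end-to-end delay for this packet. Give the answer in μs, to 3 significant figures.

35.6 μs

Transmission delay = L/R = 8000 / 260000000 = 30.7692 μs.
Propagation delay = d/s = 968 m / 200000000 m/s = 4.84 μs.
Total = 35.6 μs.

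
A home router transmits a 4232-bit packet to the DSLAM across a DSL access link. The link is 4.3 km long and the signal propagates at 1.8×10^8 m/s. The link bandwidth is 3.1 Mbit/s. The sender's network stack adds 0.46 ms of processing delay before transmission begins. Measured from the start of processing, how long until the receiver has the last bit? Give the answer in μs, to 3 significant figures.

1850 μs

Transmission delay = L/R = 4232 / 3100000 = 1365.16 μs.
Propagation delay = d/s = 4300 m / 180000000 m/s = 23.8889 μs.
Plus processing delay 0.46 ms = 460 μs.
Total = 1850 μs.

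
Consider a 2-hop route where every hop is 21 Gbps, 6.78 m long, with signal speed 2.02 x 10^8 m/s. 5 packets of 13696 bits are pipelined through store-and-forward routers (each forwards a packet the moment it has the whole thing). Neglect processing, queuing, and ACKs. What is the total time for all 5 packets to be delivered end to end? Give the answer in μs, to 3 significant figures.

Per-hop transmission t_tx = L/R = 13696/21000000000 = 0.65219 μs.
Per-hop propagation t_prop = 6.78/202000000 = 0.0335644 μs.
Pipeline fill: first packet needs 2·t_tx to clear all hops; remaining 4 packets each add one t_tx.
Total = (2+5-1)·t_tx + 2·t_prop = 6·0.65219 + 2·0.0335644 = 3.98 μs.

3.98 μs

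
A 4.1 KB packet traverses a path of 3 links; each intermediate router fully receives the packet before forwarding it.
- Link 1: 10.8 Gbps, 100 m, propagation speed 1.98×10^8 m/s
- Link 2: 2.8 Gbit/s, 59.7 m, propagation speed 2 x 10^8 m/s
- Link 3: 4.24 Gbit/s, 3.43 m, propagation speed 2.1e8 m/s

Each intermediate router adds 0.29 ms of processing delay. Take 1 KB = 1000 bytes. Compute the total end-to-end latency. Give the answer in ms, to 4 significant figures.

L = 32800 bits.
Transmission delays (L/R per hop): 0.00303704, 0.0117143, 0.00773585 ms; sum = 0.0224872 ms.
Propagation delays (d/s per hop): 0.000505051, 0.0002985, 1.63333e-05 ms; sum = 0.000819884 ms.
Processing at 2 router(s): 2 × 0.29 ms = 0.58 ms.
End-to-end = 0.6033 ms.

0.6033 ms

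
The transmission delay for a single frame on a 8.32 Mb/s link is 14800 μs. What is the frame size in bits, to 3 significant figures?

123000 bits

L = R × t_tx = 8320000 b/s × 0.0148 s = 123136 bits.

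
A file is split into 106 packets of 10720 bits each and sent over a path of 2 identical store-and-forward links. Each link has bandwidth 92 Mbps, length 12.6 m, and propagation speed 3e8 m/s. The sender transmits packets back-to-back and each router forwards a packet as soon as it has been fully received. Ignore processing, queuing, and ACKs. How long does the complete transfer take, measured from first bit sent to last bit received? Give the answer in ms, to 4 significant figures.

12.47 ms

Per-hop transmission t_tx = L/R = 10720/92000000 = 0.116522 ms.
Per-hop propagation t_prop = 12.6/300000000 = 4.2e-05 ms.
Pipeline fill: first packet needs 2·t_tx to clear all hops; remaining 105 packets each add one t_tx.
Total = (2+106-1)·t_tx + 2·t_prop = 107·0.116522 + 2·4.2e-05 = 12.47 ms.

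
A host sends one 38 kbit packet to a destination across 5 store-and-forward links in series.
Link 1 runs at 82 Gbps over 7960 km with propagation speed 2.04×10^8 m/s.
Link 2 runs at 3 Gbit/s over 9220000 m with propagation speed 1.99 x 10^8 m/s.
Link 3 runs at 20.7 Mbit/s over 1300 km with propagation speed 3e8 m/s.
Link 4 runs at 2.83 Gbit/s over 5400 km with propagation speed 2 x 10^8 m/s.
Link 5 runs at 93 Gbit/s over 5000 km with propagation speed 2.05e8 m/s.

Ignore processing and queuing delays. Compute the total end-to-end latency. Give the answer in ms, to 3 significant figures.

L = 38000 bits.
Transmission delays (L/R per hop): 0.000463415, 0.0126667, 1.83575, 0.0134276, 0.000408602 ms; sum = 1.86272 ms.
Propagation delays (d/s per hop): 39.0196, 46.3317, 4.33333, 27, 24.3902 ms; sum = 141.075 ms.
End-to-end = 143 ms.

143 ms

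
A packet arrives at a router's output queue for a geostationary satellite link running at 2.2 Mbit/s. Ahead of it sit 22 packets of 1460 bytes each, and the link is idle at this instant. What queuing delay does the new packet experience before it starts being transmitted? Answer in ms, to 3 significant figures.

117 ms

Each queued packet: L/R = 11680/2200000 = 5.30909 ms.
22 queued → 116.8 ms.
Queuing delay = 117 ms.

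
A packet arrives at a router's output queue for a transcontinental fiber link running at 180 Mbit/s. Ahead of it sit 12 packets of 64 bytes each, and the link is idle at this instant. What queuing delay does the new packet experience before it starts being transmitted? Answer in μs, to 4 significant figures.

Each queued packet: L/R = 512/180000000 = 2.84444 μs.
12 queued → 34.1333 μs.
Queuing delay = 34.13 μs.

34.13 μs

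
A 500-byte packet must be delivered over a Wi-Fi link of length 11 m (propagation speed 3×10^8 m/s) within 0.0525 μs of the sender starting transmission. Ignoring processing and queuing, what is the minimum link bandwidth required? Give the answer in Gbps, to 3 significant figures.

L = 4000 bits.
Propagation delay = 11 / 300000000 = 0.0366667 μs.
Transmission budget = 0.0525 − 0.0366667 = 0.0158333 μs.
R ≥ L / t_tx = 4000 bits / 1.58333e-08 s = 253 Gbps.

253 Gbps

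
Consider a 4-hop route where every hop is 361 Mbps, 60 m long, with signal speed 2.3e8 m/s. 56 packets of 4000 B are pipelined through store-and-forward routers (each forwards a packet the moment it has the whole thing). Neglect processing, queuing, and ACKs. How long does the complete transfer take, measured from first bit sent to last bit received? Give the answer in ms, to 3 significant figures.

5.23 ms

Per-hop transmission t_tx = L/R = 32000/361000000 = 0.0886427 ms.
Per-hop propagation t_prop = 60/2.3e+08 = 0.00026087 ms.
Pipeline fill: first packet needs 4·t_tx to clear all hops; remaining 55 packets each add one t_tx.
Total = (4+56-1)·t_tx + 4·t_prop = 59·0.0886427 + 4·0.00026087 = 5.23 ms.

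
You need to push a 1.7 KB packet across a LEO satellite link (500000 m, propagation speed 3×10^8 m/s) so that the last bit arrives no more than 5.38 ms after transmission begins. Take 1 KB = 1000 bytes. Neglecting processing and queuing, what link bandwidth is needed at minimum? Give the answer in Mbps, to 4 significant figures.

L = 13600 bits.
Propagation delay = 500000 / 300000000 = 1.66667 ms.
Transmission budget = 5.38 − 1.66667 = 3.71333 ms.
R ≥ L / t_tx = 13600 bits / 0.00371333 s = 3.662 Mbps.

3.662 Mbps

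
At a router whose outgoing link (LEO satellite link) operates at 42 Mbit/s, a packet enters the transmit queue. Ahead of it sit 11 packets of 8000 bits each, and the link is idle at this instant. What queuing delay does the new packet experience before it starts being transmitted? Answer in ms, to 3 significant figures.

2.10 ms

Each queued packet: L/R = 8000/42000000 = 0.190476 ms.
11 queued → 2.09524 ms.
Queuing delay = 2.10 ms.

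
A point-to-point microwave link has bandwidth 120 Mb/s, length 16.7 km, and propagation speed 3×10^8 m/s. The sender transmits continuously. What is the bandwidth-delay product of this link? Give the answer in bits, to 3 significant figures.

Propagation delay = 16700 / 300000000 = 5.56667e-05 s.
BDP = R × t_prop = 120000000 × 5.56667e-05 = 6680 bits.

6680 bits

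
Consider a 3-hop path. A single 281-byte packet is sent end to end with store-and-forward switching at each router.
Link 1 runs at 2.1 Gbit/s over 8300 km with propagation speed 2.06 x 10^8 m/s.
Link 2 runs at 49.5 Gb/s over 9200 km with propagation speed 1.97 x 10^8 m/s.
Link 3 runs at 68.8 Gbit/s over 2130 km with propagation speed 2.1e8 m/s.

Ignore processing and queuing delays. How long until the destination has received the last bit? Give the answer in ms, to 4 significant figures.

97.14 ms

L = 281 × 8 = 2248 bits.
Transmission delays (L/R per hop): 0.00107048, 4.54141e-05, 3.26744e-05 ms; sum = 0.00114856 ms.
Propagation delays (d/s per hop): 40.2913, 46.7005, 10.1429 ms; sum = 97.1346 ms.
End-to-end = 97.14 ms.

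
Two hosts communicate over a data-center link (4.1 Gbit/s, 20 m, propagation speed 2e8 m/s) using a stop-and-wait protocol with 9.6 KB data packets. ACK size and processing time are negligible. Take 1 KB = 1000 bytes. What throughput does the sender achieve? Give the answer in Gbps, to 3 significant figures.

t_tx = L/R = 76800/4.1e+09 = 1.87317e-05 s.
t_prop = 20/200000000 = 1e-07 s; RTT = 2e-07 s.
Cycle = t_tx + RTT = 1.89317e-05 s.
Throughput = L / cycle = 76800 / 1.89317e-05 = 4.06 Gbps.

4.06 Gbps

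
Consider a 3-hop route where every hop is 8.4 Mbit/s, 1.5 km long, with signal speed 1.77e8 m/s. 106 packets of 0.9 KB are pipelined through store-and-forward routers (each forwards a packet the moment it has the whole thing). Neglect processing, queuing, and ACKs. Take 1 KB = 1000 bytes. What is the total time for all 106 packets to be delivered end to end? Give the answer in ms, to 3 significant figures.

Per-hop transmission t_tx = L/R = 7200/8400000 = 0.857143 ms.
Per-hop propagation t_prop = 1500/177000000 = 0.00847458 ms.
Pipeline fill: first packet needs 3·t_tx to clear all hops; remaining 105 packets each add one t_tx.
Total = (3+106-1)·t_tx + 3·t_prop = 108·0.857143 + 3·0.00847458 = 92.6 ms.

92.6 ms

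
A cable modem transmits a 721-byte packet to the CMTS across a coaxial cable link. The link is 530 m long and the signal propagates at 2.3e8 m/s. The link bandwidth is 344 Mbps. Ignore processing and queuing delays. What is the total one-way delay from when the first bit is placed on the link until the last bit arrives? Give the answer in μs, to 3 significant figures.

19.1 μs

L = 721 × 8 = 5768 bits.
Transmission delay = L/R = 5768 / 344000000 = 16.7674 μs.
Propagation delay = d/s = 530 m / 2.3e+08 m/s = 2.30435 μs.
Total = 19.1 μs.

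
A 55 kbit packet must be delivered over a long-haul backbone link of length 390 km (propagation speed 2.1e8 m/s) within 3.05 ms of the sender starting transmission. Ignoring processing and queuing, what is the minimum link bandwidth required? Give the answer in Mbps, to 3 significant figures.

46.1 Mbps

Propagation delay = 390000 / 210000000 = 1.85714 ms.
Transmission budget = 3.05 − 1.85714 = 1.19286 ms.
R ≥ L / t_tx = 55000 bits / 0.00119286 s = 46.1 Mbps.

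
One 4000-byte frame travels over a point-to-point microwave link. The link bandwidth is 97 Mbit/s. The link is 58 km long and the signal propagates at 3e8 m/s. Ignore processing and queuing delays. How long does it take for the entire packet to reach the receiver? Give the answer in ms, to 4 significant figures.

L = 4000 × 8 = 32000 bits.
Transmission delay = L/R = 32000 / 97000000 = 0.329897 ms.
Propagation delay = d/s = 58000 m / 300000000 m/s = 0.193333 ms.
Total = 0.5232 ms.

0.5232 ms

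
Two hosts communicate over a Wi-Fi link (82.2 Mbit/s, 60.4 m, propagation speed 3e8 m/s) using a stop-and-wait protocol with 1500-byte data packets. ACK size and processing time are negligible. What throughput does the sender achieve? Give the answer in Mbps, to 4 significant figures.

t_tx = L/R = 12000/82200000 = 0.000145985 s.
t_prop = 60.4/300000000 = 2.01333e-07 s; RTT = 4.02667e-07 s.
Cycle = t_tx + RTT = 0.000146388 s.
Throughput = L / cycle = 12000 / 0.000146388 = 81.97 Mbps.

81.97 Mbps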